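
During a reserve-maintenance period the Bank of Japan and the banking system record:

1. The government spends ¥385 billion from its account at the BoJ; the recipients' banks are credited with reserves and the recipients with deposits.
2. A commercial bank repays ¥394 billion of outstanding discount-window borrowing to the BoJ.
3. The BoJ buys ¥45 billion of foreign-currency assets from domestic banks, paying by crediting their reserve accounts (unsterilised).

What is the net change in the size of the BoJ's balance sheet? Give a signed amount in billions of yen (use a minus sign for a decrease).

Government spending ¥385 billion: only the composition of liabilities changes → 0.
Discount-window repayment ¥394 billion: a BoJ asset is shed → −¥394B.
FX purchase ¥45 billion: a BoJ asset is acquired → +¥45B.
Net: 0 − 394 + 45 = -¥349 billion.

-¥349 billion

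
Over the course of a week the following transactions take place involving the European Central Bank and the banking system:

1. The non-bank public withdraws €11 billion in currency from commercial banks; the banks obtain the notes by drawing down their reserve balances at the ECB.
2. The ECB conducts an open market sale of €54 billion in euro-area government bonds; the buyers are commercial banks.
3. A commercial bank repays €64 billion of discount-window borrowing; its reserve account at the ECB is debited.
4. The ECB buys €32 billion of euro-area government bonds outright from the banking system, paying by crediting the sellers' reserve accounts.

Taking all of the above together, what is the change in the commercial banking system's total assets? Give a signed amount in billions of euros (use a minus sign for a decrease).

-€75 billion

ECB balance sheet:
  Assets:      Securities −€22B, Loans to banks −€64B
  Liabilities: Bank reserves −€97B, Currency in circulation +€11B
Commercial banking system:
  Assets:      Reserves at CB −€97B, Securities +€22B
  Liabilities: Checkable deposits −€11B, Borrowings from CB −€64B
Change in total bank assets = -€75 billion.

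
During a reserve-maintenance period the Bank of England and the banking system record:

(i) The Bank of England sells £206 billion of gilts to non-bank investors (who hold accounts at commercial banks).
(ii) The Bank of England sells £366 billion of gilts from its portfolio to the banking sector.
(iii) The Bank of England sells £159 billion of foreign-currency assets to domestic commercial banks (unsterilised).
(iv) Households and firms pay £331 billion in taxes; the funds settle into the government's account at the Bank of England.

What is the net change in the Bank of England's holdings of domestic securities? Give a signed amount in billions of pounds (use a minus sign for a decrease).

-£572 billion

Bank of England balance sheet:
  Assets:      Securities −£572B, Foreign assets −£159B
  Liabilities: Bank reserves −£1062B, Government deposits +£331B
So the change in the Bank of England's holdings of domestic securities is -£572 billion.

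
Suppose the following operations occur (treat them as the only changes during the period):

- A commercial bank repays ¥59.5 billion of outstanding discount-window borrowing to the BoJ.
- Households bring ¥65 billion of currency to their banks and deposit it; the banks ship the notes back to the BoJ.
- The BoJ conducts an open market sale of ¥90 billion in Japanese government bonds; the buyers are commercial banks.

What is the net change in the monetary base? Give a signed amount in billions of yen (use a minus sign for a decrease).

BoJ balance sheet:
  Assets:      Securities −¥90B, Loans to banks −¥59.5B
  Liabilities: Bank reserves −¥84.5B, Currency in circulation −¥65B
Monetary base = currency + reserves: −¥65B + (−¥84.5B) = -¥149.5 billion.

-¥149.5 billion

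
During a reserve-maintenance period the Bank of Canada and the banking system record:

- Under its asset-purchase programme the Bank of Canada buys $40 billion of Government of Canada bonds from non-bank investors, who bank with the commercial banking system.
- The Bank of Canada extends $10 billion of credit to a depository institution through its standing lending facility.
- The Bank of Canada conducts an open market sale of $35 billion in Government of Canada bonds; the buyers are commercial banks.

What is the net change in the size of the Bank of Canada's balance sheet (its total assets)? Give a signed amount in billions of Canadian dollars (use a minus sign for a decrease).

+$15 billion

Asset purchase (from non-banks) $40 billion: a Bank of Canada asset is acquired → +$40B.
Discount-window loan $10 billion: a Bank of Canada asset is acquired → +$10B.
OMO sale (to banks) $35 billion: a Bank of Canada asset is shed → −$35B.
Net: 40 + 10 − 35 = +$15 billion.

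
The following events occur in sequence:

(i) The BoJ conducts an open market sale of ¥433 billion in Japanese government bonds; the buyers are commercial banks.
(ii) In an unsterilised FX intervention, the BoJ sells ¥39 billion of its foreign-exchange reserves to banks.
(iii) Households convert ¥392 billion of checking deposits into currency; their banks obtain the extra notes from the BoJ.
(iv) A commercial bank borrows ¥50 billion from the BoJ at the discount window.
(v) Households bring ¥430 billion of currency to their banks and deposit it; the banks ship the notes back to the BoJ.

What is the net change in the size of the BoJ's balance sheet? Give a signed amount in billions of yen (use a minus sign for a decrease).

-¥422 billion

BoJ balance sheet:
  Assets:      Securities −¥433B, Loans to banks +¥50B, Foreign assets −¥39B
  Liabilities: Bank reserves −¥384B, Currency in circulation −¥38B
Change in total BoJ assets = -¥422 billion.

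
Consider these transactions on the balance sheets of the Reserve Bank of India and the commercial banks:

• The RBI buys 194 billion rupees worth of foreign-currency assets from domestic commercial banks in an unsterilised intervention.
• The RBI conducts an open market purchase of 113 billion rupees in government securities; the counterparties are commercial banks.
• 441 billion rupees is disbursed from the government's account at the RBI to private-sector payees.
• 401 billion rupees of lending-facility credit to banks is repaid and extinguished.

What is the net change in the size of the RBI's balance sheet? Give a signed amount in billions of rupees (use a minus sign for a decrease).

-94 billion

FX purchase 194 billion rupees: an RBI asset is acquired → +194B.
OMO purchase (from banks) 113 billion rupees: an RBI asset is acquired → +113B.
Government spending 441 billion rupees: only the composition of liabilities changes → 0.
Discount-window repayment 401 billion rupees: an RBI asset is shed → −401B.
Net: 194 + 113 + 0 − 401 = -94 billion.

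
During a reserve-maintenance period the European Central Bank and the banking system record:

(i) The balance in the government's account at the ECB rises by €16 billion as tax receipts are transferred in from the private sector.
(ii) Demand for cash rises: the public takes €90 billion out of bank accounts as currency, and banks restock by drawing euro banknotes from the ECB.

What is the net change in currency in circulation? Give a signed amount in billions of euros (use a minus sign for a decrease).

Government account inflow €16 billion: no currency enters or leaves circulation → 0.
Currency withdrawal €90 billion: notes leave the central bank → +€90B.
Net: 0 + 90 = +€90 billion.

+€90 billion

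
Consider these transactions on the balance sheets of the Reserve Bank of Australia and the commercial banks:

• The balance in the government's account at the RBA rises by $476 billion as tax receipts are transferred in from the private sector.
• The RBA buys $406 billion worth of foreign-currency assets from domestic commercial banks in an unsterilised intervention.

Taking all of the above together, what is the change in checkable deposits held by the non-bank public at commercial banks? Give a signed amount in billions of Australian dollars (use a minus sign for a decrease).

Government account inflow $476 billion: non-bank counterparties' bank balances fall → −$476B.
FX purchase $406 billion: the counterparty is a bank, so public deposits are unchanged → 0.
Net: −476 + 0 = -$476 billion.

-$476 billion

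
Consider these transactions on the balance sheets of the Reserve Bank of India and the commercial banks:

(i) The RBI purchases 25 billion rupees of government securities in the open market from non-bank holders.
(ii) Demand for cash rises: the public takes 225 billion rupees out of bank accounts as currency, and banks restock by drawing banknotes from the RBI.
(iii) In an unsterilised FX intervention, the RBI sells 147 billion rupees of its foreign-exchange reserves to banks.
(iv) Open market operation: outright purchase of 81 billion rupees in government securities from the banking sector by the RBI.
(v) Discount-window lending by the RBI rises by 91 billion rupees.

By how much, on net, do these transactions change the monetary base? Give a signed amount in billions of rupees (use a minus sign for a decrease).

+50 billion

Asset purchase (from non-banks) 25 billion rupees: RBI balance sheet expands → +25B.
Currency withdrawal 225 billion rupees: just a shift between currency and reserves — both are base money → 0.
FX sale 147 billion rupees: RBI balance sheet contracts → −147B.
OMO purchase (from banks) 81 billion rupees: RBI balance sheet expands → +81B.
Discount-window loan 91 billion rupees: RBI balance sheet expands → +91B.
Net: 25 + 0 − 147 + 81 + 91 = +50 billion.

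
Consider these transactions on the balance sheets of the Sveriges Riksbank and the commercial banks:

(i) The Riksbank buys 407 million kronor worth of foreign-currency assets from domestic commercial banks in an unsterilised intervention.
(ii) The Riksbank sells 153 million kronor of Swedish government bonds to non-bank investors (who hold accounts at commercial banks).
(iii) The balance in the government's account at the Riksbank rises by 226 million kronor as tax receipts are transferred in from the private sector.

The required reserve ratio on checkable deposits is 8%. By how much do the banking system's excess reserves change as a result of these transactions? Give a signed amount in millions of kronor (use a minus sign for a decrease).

+58.32 million

FX purchase 407 million kronor: reserves +407M, deposits 0.
Asset sale (to non-banks) 153 million kronor: reserves −153M, deposits −153M.
Government account inflow 226 million kronor: reserves −226M, deposits −226M.
Totals: Δreserves = +28M, Δdeposits = −379M.
Δrequired reserves = 8% × −379M = −30.32M.
Δexcess reserves = Δreserves − Δrequired = +28M − (−30.32M) = +58.32 million.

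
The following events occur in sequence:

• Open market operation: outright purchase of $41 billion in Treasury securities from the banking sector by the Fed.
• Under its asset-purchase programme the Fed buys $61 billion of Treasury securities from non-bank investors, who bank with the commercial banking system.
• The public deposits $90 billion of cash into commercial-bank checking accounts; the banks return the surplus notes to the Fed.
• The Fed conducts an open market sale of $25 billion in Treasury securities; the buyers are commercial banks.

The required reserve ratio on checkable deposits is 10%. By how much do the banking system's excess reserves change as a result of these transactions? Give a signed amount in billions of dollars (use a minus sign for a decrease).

OMO purchase (from banks) $41 billion: reserves +$41B, deposits 0.
Asset purchase (from non-banks) $61 billion: reserves +$61B, deposits +$61B.
Currency deposit $90 billion: reserves +$90B, deposits +$90B.
OMO sale (to banks) $25 billion: reserves −$25B, deposits 0.
Totals: Δreserves = +$167B, Δdeposits = +$151B.
Δrequired reserves = 10% × +$151B = +$15.1B.
Δexcess reserves = Δreserves − Δrequired = +$167B − (+$15.1B) = +$151.9 billion.

+$151.9 billion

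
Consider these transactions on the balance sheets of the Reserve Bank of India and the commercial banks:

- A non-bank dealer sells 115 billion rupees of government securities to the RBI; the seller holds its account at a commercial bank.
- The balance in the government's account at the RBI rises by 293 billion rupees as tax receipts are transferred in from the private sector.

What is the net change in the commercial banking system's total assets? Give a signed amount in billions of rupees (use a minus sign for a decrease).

Asset purchase (from non-banks) 115 billion rupees: bank balance sheets expand → +115B.
Government account inflow 293 billion rupees: bank balance sheets shrink → −293B.
Net: 115 − 293 = -178 billion.

-178 billion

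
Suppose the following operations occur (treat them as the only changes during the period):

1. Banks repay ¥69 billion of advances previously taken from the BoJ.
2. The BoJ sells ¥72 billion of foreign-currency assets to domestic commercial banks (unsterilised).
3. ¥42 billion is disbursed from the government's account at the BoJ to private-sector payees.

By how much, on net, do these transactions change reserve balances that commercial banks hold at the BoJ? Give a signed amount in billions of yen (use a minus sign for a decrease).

Discount-window repayment ¥69 billion: repayment is debited from reserves → −¥69B.
FX sale ¥72 billion: the buying banks pay out of their reserve balances → −¥72B.
Government spending ¥42 billion: government payments flow into bank reserve accounts → +¥42B.
Net: −69 − 72 + 42 = -¥99 billion.

-¥99 billion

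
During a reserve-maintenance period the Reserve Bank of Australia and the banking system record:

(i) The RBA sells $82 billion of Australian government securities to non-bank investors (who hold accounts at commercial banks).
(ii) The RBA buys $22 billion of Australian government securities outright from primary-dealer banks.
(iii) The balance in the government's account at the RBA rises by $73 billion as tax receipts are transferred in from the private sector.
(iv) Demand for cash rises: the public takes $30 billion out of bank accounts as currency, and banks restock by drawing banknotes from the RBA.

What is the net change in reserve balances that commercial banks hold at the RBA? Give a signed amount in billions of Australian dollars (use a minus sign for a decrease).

Asset sale (to non-banks) $82 billion: the non-bank buyers' banks settle from reserves → −$82B.
OMO purchase (from banks) $22 billion: the RBA pays by crediting reserve accounts → +$22B.
Government account inflow $73 billion: funds move from bank reserves into the government account → −$73B.
Currency withdrawal $30 billion: banks swap reserves for currency → −$30B.
Net: −82 + 22 − 73 − 30 = -$163 billion.

-$163 billion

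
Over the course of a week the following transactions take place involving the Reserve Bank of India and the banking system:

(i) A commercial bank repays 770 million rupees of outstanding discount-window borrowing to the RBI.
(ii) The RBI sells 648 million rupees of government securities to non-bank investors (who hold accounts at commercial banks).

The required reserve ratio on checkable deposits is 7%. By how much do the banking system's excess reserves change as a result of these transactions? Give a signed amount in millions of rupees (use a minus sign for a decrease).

-1372.64 million

Discount-window repayment 770 million rupees: reserves −770M, deposits 0.
Asset sale (to non-banks) 648 million rupees: reserves −648M, deposits −648M.
Totals: Δreserves = −1418M, Δdeposits = −648M.
Δrequired reserves = 7% × −648M = −45.36M.
Δexcess reserves = Δreserves − Δrequired = −1418M − (−45.36M) = -1372.64 million.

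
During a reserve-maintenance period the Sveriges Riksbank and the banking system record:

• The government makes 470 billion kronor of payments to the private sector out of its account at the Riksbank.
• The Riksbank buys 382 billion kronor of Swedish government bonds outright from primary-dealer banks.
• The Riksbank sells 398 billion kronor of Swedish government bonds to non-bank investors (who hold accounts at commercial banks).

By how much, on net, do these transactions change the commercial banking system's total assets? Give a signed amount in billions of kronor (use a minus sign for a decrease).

Government spending 470 billion kronor: bank balance sheets expand → +470B.
OMO purchase (from banks) 382 billion kronor: just an asset swap on bank balance sheets → 0.
Asset sale (to non-banks) 398 billion kronor: bank balance sheets shrink → −398B.
Net: 470 + 0 − 398 = +72 billion.

+72 billion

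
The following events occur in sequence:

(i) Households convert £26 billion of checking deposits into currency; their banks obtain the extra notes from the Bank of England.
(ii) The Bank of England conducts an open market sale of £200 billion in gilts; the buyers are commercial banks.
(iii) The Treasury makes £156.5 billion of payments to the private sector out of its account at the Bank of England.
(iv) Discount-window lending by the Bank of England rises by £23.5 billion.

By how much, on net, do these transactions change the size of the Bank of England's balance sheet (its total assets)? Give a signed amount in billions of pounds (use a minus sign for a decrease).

Bank of England balance sheet:
  Assets:      Securities −£200B, Loans to banks +£23.5B
  Liabilities: Bank reserves −£46B, Currency in circulation +£26B, Government deposits −£156.5B
Commercial banking system:
  Assets:      Reserves at CB −£46B, Securities +£200B
  Liabilities: Checkable deposits +£130.5B, Borrowings from CB +£23.5B
Change in total Bank of England assets = -£176.5 billion.

-£176.5 billion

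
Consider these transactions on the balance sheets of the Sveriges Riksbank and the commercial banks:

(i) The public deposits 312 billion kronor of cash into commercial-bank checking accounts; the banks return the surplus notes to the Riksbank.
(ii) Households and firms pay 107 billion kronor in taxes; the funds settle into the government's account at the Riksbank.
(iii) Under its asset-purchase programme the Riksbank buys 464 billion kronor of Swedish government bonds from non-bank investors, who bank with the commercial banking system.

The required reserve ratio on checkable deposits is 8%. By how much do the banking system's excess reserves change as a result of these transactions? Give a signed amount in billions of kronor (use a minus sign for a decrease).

Currency deposit 312 billion kronor: reserves +312B, deposits +312B.
Government account inflow 107 billion kronor: reserves −107B, deposits −107B.
Asset purchase (from non-banks) 464 billion kronor: reserves +464B, deposits +464B.
Totals: Δreserves = +669B, Δdeposits = +669B.
Δrequired reserves = 8% × +669B = +53.52B.
Δexcess reserves = Δreserves − Δrequired = +669B − (+53.52B) = +615.48 billion.

+615.48 billion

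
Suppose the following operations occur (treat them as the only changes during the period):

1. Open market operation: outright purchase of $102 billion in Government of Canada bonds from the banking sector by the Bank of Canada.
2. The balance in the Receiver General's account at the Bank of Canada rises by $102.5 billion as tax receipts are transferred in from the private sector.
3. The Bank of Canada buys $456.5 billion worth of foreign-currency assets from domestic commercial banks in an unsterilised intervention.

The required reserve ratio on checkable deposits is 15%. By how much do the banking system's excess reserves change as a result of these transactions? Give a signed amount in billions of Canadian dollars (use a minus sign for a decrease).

+$471.375 billion

OMO purchase (from banks) $102 billion: reserves +$102B, deposits 0.
Government account inflow $102.5 billion: reserves −$102.5B, deposits −$102.5B.
FX purchase $456.5 billion: reserves +$456.5B, deposits 0.
Totals: Δreserves = +$456B, Δdeposits = −$102.5B.
Δrequired reserves = 15% × −$102.5B = −$15.375B.
Δexcess reserves = Δreserves − Δrequired = +$456B − (−$15.375B) = +$471.375 billion.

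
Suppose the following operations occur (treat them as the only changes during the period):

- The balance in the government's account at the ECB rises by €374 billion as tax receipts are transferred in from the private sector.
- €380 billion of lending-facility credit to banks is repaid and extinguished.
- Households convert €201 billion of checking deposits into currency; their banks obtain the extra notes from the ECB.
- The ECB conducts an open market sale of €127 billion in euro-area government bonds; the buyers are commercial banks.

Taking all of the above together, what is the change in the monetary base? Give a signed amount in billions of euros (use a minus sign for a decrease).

Government account inflow €374 billion: reserves shift to a non-base liability → −€374B.
Discount-window repayment €380 billion: ECB balance sheet contracts → −€380B.
Currency withdrawal €201 billion: just a shift between currency and reserves — both are base money → 0.
OMO sale (to banks) €127 billion: ECB balance sheet contracts → −€127B.
Net: −374 − 380 + 0 − 127 = -€881 billion.

-€881 billion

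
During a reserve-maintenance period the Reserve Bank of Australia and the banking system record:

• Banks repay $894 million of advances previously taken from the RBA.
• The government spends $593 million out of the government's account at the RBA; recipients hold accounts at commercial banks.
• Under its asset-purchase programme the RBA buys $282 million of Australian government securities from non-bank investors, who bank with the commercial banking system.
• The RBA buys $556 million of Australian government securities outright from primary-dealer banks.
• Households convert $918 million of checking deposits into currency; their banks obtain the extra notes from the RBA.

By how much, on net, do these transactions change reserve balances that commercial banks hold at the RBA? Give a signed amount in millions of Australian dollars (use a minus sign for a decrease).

RBA balance sheet:
  Assets:      Securities +$838M, Loans to banks −$894M
  Liabilities: Bank reserves −$381M, Currency in circulation +$918M, Government deposits −$593M
Commercial banking system:
  Assets:      Reserves at CB −$381M, Securities −$556M
  Liabilities: Checkable deposits −$43M, Borrowings from CB −$894M
So the change in reserve balances that commercial banks hold at the RBA is -$381 million.

-$381 million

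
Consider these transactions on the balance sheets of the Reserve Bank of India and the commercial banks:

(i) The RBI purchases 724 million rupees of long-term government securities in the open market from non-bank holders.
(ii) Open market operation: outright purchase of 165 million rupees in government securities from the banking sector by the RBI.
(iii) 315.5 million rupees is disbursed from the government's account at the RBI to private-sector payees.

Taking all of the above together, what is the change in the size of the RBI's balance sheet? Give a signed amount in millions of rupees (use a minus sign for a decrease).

+889 million

Asset purchase (from non-banks) 724 million rupees: an RBI asset is acquired → +724M.
OMO purchase (from banks) 165 million rupees: an RBI asset is acquired → +165M.
Government spending 315.5 million rupees: only the composition of liabilities changes → 0.
Net: 724 + 165 + 0 = +889 million.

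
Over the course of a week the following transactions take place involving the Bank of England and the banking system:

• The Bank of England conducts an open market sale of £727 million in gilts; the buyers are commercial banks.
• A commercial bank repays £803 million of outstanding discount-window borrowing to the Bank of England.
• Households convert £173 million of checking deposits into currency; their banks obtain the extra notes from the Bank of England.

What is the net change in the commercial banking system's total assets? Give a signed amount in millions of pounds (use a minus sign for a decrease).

OMO sale (to banks) £727 million: just an asset swap on bank balance sheets → 0.
Discount-window repayment £803 million: bank balance sheets shrink → −£803M.
Currency withdrawal £173 million: bank balance sheets shrink → −£173M.
Net: 0 − 803 − 173 = -£976 million.

-£976 million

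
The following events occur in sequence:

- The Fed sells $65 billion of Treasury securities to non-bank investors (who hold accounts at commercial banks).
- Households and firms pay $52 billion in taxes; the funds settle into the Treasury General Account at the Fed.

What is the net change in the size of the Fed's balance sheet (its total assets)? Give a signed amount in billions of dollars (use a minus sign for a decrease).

Asset sale (to non-banks) $65 billion: a Fed asset is shed → −$65B.
Government account inflow $52 billion: only the composition of liabilities changes → 0.
Net: −65 + 0 = -$65 billion.

-$65 billion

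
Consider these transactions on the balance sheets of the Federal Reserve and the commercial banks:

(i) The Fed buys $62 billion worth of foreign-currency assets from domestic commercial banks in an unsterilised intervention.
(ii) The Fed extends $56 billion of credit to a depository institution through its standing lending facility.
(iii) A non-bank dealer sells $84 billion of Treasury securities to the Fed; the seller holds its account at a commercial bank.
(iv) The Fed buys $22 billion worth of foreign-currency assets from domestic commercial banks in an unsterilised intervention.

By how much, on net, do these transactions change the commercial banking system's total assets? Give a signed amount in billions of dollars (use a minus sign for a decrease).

FX purchase $62 billion: just an asset swap on bank balance sheets → 0.
Discount-window loan $56 billion: bank balance sheets expand → +$56B.
Asset purchase (from non-banks) $84 billion: bank balance sheets expand → +$84B.
FX purchase $22 billion: just an asset swap on bank balance sheets → 0.
Net: 0 + 56 + 84 + 0 = +$140 billion.

+$140 billion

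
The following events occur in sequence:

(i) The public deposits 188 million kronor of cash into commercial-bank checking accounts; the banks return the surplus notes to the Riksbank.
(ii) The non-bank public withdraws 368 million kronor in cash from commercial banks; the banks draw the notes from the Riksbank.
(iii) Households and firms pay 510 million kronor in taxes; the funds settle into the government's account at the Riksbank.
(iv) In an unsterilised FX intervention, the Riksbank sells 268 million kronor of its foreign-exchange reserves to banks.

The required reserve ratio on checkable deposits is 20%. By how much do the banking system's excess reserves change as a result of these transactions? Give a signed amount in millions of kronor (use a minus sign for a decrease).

Currency deposit 188 million kronor: reserves +188M, deposits +188M.
Currency withdrawal 368 million kronor: reserves −368M, deposits −368M.
Government account inflow 510 million kronor: reserves −510M, deposits −510M.
FX sale 268 million kronor: reserves −268M, deposits 0.
Totals: Δreserves = −958M, Δdeposits = −690M.
Δrequired reserves = 20% × −690M = −138M.
Δexcess reserves = Δreserves − Δrequired = −958M − (−138M) = -820 million.

-820 million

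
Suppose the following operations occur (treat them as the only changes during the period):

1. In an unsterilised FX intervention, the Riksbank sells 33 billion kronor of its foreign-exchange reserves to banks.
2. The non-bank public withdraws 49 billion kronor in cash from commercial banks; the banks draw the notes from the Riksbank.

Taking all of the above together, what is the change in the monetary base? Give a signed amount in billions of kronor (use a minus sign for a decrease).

FX sale 33 billion kronor: Riksbank balance sheet contracts → −33B.
Currency withdrawal 49 billion kronor: just a shift between currency and reserves — both are base money → 0.
Net: −33 + 0 = -33 billion.

-33 billion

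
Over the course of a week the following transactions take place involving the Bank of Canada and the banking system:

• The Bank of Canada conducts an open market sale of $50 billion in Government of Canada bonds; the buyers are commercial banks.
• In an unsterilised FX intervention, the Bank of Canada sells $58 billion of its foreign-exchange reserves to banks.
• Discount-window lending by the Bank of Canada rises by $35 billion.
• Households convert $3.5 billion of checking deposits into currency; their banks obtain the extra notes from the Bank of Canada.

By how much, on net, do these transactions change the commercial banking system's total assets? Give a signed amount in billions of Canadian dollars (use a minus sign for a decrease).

Bank of Canada balance sheet:
  Assets:      Securities −$50B, Loans to banks +$35B, Foreign assets −$58B
  Liabilities: Bank reserves −$76.5B, Currency in circulation +$3.5B
Commercial banking system:
  Assets:      Reserves at CB −$76.5B, Securities +$50B, Foreign assets +$58B
  Liabilities: Checkable deposits −$3.5B, Borrowings from CB +$35B
Change in total bank assets = +$31.5 billion.

+$31.5 billion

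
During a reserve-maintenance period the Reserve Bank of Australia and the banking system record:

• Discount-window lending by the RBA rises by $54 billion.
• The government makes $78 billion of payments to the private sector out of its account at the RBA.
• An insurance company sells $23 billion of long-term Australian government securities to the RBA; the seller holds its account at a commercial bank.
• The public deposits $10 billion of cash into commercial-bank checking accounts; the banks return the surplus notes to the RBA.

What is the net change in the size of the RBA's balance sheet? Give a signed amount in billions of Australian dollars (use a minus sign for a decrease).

+$77 billion

RBA balance sheet:
  Assets:      Securities +$23B, Loans to banks +$54B
  Liabilities: Bank reserves +$165B, Currency in circulation −$10B, Government deposits −$78B
Change in total RBA assets = +$77 billion.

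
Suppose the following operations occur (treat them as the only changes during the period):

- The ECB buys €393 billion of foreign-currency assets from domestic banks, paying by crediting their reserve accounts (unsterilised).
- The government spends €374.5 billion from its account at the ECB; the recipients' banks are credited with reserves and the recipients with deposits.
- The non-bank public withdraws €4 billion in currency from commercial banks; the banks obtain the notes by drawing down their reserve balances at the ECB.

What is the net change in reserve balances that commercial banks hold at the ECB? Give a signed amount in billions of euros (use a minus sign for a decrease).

FX purchase €393 billion: the ECB pays by crediting reserve accounts → +€393B.
Government spending €374.5 billion: government payments flow into bank reserve accounts → +€374.5B.
Currency withdrawal €4 billion: banks swap reserves for currency → −€4B.
Net: 393 + 374.5 − 4 = +€763.5 billion.

+€763.5 billion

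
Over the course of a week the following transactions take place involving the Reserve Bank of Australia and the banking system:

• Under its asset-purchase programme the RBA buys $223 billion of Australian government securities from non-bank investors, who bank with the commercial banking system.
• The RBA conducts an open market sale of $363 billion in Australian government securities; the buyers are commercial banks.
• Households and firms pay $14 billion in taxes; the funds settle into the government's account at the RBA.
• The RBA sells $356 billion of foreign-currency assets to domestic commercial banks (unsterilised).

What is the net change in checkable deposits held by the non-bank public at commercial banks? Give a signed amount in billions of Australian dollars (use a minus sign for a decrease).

+$209 billion

RBA balance sheet:
  Assets:      Securities −$140B, Foreign assets −$356B
  Liabilities: Bank reserves −$510B, Government deposits +$14B
Commercial banking system:
  Assets:      Reserves at CB −$510B, Securities +$363B, Foreign assets +$356B
  Liabilities: Checkable deposits +$209B
So the change in checkable deposits held by the non-bank public at commercial banks is +$209 billion.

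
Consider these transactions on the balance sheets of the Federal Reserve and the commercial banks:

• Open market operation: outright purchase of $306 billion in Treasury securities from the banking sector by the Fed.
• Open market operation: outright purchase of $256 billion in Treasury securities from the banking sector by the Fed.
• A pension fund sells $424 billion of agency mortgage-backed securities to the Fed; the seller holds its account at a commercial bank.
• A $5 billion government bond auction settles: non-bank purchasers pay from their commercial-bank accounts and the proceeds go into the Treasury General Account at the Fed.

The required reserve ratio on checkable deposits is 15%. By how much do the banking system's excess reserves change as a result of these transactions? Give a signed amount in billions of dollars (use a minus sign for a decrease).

+$918.15 billion

OMO purchase (from banks) $306 billion: reserves +$306B, deposits 0.
OMO purchase (from banks) $256 billion: reserves +$256B, deposits 0.
Asset purchase (from non-banks) $424 billion: reserves +$424B, deposits +$424B.
Government account inflow $5 billion: reserves −$5B, deposits −$5B.
Totals: Δreserves = +$981B, Δdeposits = +$419B.
Δrequired reserves = 15% × +$419B = +$62.85B.
Δexcess reserves = Δreserves − Δrequired = +$981B − (+$62.85B) = +$918.15 billion.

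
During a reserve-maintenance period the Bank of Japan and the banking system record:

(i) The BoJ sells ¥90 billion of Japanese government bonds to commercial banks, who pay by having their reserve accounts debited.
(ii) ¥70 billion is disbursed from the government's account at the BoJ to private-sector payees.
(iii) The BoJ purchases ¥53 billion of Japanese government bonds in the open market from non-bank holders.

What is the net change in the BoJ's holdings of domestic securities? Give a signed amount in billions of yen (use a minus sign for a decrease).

-¥37 billion

OMO sale (to banks) ¥90 billion: securities removed from the BoJ's portfolio → −¥90B.
Government spending ¥70 billion: the BoJ's securities portfolio is untouched → 0.
Asset purchase (from non-banks) ¥53 billion: securities added to the BoJ's portfolio → +¥53B.
Net: −90 + 0 + 53 = -¥37 billion.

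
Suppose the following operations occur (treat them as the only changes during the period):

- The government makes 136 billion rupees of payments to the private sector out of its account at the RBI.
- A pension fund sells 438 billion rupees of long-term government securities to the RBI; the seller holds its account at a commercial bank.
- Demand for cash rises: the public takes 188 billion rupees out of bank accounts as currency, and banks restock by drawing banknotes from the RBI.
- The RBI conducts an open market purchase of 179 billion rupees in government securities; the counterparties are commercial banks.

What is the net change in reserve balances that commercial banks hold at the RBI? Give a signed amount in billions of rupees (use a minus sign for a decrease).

RBI balance sheet:
  Assets:      Securities +617B
  Liabilities: Bank reserves +565B, Currency in circulation +188B, Government deposits −136B
So the change in reserve balances that commercial banks hold at the RBI is +565 billion.

+565 billion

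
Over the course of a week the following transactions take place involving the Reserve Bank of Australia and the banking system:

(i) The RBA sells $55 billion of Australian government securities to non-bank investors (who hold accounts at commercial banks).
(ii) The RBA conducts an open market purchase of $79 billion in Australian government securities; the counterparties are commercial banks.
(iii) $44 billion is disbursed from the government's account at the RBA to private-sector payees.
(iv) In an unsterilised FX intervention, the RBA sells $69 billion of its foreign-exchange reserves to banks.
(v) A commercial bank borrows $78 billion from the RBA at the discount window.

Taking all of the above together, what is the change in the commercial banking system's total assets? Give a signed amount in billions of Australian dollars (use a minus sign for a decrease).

RBA balance sheet:
  Assets:      Securities +$24B, Loans to banks +$78B, Foreign assets −$69B
  Liabilities: Bank reserves +$77B, Government deposits −$44B
Commercial banking system:
  Assets:      Reserves at CB +$77B, Securities −$79B, Foreign assets +$69B
  Liabilities: Checkable deposits −$11B, Borrowings from CB +$78B
Change in total bank assets = +$67 billion.

+$67 billion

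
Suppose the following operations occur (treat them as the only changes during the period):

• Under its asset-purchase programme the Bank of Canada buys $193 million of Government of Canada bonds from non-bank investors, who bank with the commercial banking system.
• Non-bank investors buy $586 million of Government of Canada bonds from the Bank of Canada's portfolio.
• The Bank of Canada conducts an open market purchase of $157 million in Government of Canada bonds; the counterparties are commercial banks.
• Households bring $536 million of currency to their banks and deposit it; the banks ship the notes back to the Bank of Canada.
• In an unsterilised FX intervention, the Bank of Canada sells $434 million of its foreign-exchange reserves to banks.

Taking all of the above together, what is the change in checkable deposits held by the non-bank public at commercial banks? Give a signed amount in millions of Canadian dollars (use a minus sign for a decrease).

+$143 million

Asset purchase (from non-banks) $193 million: non-bank counterparties' bank balances rise → +$193M.
Asset sale (to non-banks) $586 million: non-bank counterparties' bank balances fall → −$586M.
OMO purchase (from banks) $157 million: the counterparty is a bank, so public deposits are unchanged → 0.
Currency deposit $536 million: non-bank counterparties' bank balances rise → +$536M.
FX sale $434 million: the counterparty is a bank, so public deposits are unchanged → 0.
Net: 193 − 586 + 0 + 536 + 0 = +$143 million.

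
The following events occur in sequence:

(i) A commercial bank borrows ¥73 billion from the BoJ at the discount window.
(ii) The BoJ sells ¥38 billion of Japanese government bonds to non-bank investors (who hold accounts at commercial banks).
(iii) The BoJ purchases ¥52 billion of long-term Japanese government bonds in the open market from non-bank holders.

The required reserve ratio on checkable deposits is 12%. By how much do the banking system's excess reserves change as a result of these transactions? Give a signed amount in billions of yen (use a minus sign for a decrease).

+¥85.32 billion

Discount-window loan ¥73 billion: reserves +¥73B, deposits 0.
Asset sale (to non-banks) ¥38 billion: reserves −¥38B, deposits −¥38B.
Asset purchase (from non-banks) ¥52 billion: reserves +¥52B, deposits +¥52B.
Totals: Δreserves = +¥87B, Δdeposits = +¥14B.
Δrequired reserves = 12% × +¥14B = +¥1.68B.
Δexcess reserves = Δreserves − Δrequired = +¥87B − (+¥1.68B) = +¥85.32 billion.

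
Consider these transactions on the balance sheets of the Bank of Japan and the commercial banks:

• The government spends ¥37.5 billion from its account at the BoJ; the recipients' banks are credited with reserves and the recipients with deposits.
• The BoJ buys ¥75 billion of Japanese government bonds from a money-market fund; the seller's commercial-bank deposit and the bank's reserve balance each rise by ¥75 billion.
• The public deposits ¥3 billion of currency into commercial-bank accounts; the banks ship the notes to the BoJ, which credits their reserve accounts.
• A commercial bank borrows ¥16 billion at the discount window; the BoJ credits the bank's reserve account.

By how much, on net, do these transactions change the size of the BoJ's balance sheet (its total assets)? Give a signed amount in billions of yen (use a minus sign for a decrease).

BoJ balance sheet:
  Assets:      Securities +¥75B, Loans to banks +¥16B
  Liabilities: Bank reserves +¥131.5B, Currency in circulation −¥3B, Government deposits −¥37.5B
Commercial banking system:
  Assets:      Reserves at CB +¥131.5B
  Liabilities: Checkable deposits +¥115.5B, Borrowings from CB +¥16B
Change in total BoJ assets = +¥91 billion.

+¥91 billion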